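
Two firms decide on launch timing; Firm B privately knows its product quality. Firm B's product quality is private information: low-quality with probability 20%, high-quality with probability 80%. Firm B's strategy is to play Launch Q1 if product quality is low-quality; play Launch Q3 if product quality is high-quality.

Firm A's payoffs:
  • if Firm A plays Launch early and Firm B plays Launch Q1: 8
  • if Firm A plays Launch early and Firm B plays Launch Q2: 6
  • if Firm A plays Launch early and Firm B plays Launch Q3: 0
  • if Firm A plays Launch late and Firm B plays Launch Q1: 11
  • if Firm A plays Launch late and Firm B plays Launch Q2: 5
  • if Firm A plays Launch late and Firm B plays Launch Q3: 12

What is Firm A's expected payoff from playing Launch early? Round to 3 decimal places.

1.600

E[Launch early] = 0.2·8 + 0.8·0 = 1.6 + 0 = 1.6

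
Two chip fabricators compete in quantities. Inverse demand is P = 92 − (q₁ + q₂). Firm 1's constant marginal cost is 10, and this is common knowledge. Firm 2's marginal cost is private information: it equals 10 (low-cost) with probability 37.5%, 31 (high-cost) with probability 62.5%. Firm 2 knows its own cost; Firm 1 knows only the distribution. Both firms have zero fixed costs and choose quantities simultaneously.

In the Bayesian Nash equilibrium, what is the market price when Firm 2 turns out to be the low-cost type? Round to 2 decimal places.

Firm 2 with cost c maximizes (92 − (q₁+q₂) − c)·q₂, giving q₂(c) = (92 − c − q₁)/2.
E[c₂] = 0.375·10 + 0.625·31 = 23.125
Firm 1's FOC against E[q₂] yields q₁ = (92 − 2·10 + E[c₂])/3 = (92 − 20 + 23.125)/3 = 31.7083.
q₂(low-cost) = 25.1458, so P = 92 − (31.7083 + 25.1458) = 35.1458.

35.15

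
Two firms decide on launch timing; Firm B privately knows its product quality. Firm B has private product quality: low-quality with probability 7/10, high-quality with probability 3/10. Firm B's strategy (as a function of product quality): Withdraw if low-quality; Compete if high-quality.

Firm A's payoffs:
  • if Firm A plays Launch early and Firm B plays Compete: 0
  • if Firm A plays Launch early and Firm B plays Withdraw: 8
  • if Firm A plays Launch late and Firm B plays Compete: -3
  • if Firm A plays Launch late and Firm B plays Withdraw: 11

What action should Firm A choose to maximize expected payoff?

Launch late

Compute Firm A's expected payoff for each action, taking the expectation over Firm B's type.
E[Launch early] = 7/10·(8) + 3/10·(0) = 28/5
E[Launch late] = 7/10·(11) + 3/10·(-3) = 34/5
Best response: Launch late (34/5 is the largest).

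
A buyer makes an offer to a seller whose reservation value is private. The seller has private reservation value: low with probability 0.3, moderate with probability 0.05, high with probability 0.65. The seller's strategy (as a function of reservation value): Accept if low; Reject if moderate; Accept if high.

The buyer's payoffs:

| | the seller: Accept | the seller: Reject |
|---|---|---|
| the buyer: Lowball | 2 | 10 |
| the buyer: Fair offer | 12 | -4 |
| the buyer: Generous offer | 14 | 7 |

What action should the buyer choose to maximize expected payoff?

Generous offer

E[Lowball] = 0.3·(2) + 0.05·(10) + 0.65·(2) = 2.4
E[Fair offer] = 0.3·(12) + 0.05·(-4) + 0.65·(12) = 11.2
E[Generous offer] = 0.3·(14) + 0.05·(7) + 0.65·(14) = 13.65
Best response: Generous offer (13.65 is the largest).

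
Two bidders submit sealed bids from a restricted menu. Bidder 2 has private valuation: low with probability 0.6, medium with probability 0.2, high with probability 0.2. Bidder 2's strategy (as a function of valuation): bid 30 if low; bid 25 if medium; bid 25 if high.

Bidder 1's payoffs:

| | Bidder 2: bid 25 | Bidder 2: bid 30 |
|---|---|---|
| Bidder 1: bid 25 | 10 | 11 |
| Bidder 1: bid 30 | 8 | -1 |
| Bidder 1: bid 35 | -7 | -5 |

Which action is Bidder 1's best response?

bid 25

E[bid 25] = 0.6·(11) + 0.2·(10) + 0.2·(10) = 10.6
E[bid 30] = 0.6·(-1) + 0.2·(8) + 0.2·(8) = 2.6
E[bid 35] = 0.6·(-5) + 0.2·(-7) + 0.2·(-7) = -5.8
Best response: bid 25 (10.6 is the largest).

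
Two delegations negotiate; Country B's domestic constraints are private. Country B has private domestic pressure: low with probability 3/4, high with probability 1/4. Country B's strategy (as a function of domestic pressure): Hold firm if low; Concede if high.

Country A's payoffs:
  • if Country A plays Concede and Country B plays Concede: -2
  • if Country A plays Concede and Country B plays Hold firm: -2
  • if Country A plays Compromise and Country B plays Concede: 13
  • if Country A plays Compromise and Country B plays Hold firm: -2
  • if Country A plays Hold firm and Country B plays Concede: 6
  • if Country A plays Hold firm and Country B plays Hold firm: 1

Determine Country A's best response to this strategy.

Hold firm

Compute Country A's expected payoff for each action, taking the expectation over Country B's type.
E[Concede] = 3/4·(-2) + 1/4·(-2) = -2
E[Compromise] = 3/4·(-2) + 1/4·(13) = 7/4
E[Hold firm] = 3/4·(1) + 1/4·(6) = 9/4
Best response: Hold firm (9/4 is the largest).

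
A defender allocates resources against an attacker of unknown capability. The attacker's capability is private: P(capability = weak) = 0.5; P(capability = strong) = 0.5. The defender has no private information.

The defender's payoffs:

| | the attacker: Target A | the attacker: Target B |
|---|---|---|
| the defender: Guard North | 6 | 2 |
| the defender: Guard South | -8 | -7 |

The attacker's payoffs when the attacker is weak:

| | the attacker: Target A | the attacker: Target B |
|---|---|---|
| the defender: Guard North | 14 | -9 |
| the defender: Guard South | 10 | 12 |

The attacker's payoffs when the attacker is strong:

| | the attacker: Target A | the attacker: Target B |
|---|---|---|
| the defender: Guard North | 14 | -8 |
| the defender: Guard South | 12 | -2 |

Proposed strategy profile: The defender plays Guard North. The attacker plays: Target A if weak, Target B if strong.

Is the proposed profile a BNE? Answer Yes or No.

No

The defender plays Guard North: E[Guard North] = 0.5·(6) + 0.5·(2) = 4; E[Guard South] = -7.5. Best-responding. ✓
The attacker (capability weak), facing Guard North: Target A gives 14, Target B gives -9. Proposed Target A is best. ✓
The attacker (capability strong), facing Guard North: Target A gives 14, Target B gives -8. Proposed Target B is not best — profitable deviation exists. ✗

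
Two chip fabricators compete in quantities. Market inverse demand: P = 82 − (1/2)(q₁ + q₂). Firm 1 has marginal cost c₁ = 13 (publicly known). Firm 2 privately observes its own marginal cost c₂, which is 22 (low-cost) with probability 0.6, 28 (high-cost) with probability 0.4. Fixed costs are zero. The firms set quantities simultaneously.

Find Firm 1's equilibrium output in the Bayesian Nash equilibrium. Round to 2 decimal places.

53.60

Firm 2 with cost c maximizes (82 − (1/2)(q₁+q₂) − c)·q₂, giving q₂(c) = (82 − c − (1/2)q₁).
E[c₂] = 0.6·22 + 0.4·28 = 24.4
Firm 1's FOC against E[q₂] yields q₁ = (82 − 2·13 + E[c₂])/(3/2) = (82 − 26 + 24.4)/(3/2) = 53.6.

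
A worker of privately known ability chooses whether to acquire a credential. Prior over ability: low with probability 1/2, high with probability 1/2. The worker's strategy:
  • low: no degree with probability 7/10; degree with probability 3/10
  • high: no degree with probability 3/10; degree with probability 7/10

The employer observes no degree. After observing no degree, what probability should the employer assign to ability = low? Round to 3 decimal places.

0.700

P(no degree) = (1/2)·(7/10) + (1/2)·(3/10) = 1/2
P(low | no degree) = ((1/2)·(7/10)) / (1/2) = (7/20) / (1/2) = 7/10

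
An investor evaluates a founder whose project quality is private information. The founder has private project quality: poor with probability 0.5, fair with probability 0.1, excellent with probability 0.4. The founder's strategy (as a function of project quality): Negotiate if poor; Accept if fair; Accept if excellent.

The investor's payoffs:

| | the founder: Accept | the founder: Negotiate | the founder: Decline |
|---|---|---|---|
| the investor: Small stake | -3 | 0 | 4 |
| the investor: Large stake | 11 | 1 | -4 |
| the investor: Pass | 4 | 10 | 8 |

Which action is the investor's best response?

Pass

E[Small stake] = 0.5·(0) + 0.1·(-3) + 0.4·(-3) = -1.5
E[Large stake] = 0.5·(1) + 0.1·(11) + 0.4·(11) = 6
E[Pass] = 0.5·(10) + 0.1·(4) + 0.4·(4) = 7
Best response: Pass (7 is the largest).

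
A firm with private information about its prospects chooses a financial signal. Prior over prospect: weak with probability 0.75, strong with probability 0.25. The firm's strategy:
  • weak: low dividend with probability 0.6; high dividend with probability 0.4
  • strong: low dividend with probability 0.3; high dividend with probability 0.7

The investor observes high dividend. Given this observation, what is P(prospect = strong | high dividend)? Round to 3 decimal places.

0.368

P(high dividend) = 0.75·0.4 + 0.25·0.7 = 0.475
P(strong | high dividend) = (0.25·0.7) / 0.475 = 0.175 / 0.475 = 0.368421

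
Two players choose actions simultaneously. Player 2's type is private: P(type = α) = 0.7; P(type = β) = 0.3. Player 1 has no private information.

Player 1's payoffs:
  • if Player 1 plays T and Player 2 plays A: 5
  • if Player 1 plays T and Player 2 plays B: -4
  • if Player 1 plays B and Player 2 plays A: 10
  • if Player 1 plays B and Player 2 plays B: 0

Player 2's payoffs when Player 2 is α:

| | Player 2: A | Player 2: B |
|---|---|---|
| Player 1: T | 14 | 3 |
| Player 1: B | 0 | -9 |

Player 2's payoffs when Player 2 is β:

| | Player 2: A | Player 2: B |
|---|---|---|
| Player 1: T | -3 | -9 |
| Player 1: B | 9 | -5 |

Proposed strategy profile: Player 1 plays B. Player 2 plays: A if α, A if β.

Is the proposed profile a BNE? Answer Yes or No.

Yes

A profile is a BNE iff every type of every player is best-responding given beliefs about the other side.
Player 1 plays B: E[B] = 0.7·(10) + 0.3·(10) = 10; E[T] = 5. Best-responding. ✓
Player 2 (type α), facing B: A gives 0, B gives -9. Proposed A is best. ✓
Player 2 (type β), facing B: A gives 9, B gives -5. Proposed A is best. ✓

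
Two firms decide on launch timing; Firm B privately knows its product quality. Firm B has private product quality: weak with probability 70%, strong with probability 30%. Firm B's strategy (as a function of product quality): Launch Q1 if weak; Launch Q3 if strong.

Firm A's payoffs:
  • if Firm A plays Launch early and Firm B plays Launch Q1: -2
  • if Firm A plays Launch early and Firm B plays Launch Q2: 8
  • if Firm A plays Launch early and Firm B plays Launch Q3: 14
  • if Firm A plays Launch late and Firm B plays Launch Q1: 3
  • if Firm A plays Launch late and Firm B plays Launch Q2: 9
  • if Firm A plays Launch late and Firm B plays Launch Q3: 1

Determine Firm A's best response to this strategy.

E[Launch early] = 0.7·(-2) + 0.3·(14) = 2.8
E[Launch late] = 0.7·(3) + 0.3·(1) = 2.4
Best response: Launch early (2.8 is the largest).

Launch early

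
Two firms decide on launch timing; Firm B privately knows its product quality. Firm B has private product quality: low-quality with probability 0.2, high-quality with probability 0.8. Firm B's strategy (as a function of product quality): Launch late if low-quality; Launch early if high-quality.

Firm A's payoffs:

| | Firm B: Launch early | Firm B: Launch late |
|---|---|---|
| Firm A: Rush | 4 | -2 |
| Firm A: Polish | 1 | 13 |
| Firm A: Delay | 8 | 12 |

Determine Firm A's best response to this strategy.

Delay

Compute Firm A's expected payoff for each action, taking the expectation over Firm B's type.
E[Rush] = 0.2·(-2) + 0.8·(4) = 2.8
E[Polish] = 0.2·(13) + 0.8·(1) = 3.4
E[Delay] = 0.2·(12) + 0.8·(8) = 8.8
Best response: Delay (8.8 is the largest).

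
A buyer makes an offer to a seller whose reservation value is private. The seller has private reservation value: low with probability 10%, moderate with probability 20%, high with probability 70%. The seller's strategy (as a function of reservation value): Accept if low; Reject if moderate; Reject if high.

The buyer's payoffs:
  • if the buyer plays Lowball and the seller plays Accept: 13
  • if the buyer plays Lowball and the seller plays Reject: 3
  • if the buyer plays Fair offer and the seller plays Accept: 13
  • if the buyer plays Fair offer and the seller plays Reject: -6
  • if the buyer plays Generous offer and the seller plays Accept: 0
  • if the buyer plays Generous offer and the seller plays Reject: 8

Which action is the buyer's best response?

Generous offer

E[Lowball] = 0.1·(13) + 0.2·(3) + 0.7·(3) = 4
E[Fair offer] = 0.1·(13) + 0.2·(-6) + 0.7·(-6) = -4.1
E[Generous offer] = 0.1·(0) + 0.2·(8) + 0.7·(8) = 7.2
Best response: Generous offer (7.2 is the largest).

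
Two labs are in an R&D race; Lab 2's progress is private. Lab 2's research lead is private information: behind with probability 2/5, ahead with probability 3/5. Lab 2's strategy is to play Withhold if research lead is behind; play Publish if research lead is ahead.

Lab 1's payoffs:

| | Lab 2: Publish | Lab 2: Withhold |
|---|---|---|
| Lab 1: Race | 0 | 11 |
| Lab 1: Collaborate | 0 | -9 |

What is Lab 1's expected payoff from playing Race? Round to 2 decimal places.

Take the expectation over Lab 2's research lead, weighting each type's action by its prior probability.
E[Race] = 2/5·11 + 3/5·0 = 22/5 + 0 = 22/5

4.40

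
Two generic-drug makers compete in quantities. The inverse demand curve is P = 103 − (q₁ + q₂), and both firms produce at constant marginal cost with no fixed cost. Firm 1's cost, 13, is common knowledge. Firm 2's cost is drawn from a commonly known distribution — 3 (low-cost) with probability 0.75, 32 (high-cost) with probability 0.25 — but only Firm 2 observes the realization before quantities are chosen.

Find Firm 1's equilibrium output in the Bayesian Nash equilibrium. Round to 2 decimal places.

Firm 2 with cost c maximizes (103 − (q₁+q₂) − c)·q₂, giving q₂(c) = (103 − c − q₁)/2.
E[c₂] = 0.75·3 + 0.25·32 = 10.25
Firm 1's FOC against E[q₂] yields q₁ = (103 − 2·13 + E[c₂])/3 = (103 − 26 + 10.25)/3 = 29.0833.

29.08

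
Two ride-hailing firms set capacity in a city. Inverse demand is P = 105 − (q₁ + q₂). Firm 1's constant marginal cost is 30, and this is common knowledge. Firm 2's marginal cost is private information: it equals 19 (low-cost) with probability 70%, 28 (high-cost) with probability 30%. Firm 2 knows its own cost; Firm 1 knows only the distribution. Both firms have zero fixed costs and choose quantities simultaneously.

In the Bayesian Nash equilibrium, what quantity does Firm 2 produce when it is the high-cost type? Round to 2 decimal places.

Firm 2 with cost c maximizes (105 − (q₁+q₂) − c)·q₂, giving q₂(c) = (105 − c − q₁)/2.
E[c₂] = 0.7·19 + 0.3·28 = 21.7
Firm 1's FOC against E[q₂] yields q₁ = (105 − 2·30 + E[c₂])/3 = (105 − 60 + 21.7)/3 = 22.2333.
q₂(high-cost) = (105 − 28 − 22.2333)/2 = 27.3833.

27.38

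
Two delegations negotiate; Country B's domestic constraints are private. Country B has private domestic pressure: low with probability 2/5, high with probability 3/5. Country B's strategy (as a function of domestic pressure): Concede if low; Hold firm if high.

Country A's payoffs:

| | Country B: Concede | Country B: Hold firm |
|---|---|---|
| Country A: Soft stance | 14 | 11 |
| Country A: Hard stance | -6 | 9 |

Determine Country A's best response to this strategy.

E[Soft stance] = 2/5·(14) + 3/5·(11) = 61/5
E[Hard stance] = 2/5·(-6) + 3/5·(9) = 3
Best response: Soft stance (61/5 is the largest).

Soft stance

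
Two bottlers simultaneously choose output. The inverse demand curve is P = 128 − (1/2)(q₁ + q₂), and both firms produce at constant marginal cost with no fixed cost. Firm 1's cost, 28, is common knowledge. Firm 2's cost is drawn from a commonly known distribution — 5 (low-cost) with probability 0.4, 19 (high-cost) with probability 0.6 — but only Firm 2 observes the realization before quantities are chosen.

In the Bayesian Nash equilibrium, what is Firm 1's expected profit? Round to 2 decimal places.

1620.70

Type-c best response for Firm 2: q₂(c) = (128 − c) − q₁/2.
Firm 1 maximizes expected profit; its first-order condition is 128 − q₁ − (1/2)E[q₂] − 28 = 0.
Substituting E[q₂] and solving: E[c₂] = 13.4, so q₁ = (128 − 2·28 + 13.4)/(3/2) = 56.9333.
E[P] = 128 − (1/2)·(q₁ + E[q₂]) = 56.4667; Firm 1's expected profit = (E[P] − 28)·q₁ = (56.4667 − 28)·56.9333 = 1620.7.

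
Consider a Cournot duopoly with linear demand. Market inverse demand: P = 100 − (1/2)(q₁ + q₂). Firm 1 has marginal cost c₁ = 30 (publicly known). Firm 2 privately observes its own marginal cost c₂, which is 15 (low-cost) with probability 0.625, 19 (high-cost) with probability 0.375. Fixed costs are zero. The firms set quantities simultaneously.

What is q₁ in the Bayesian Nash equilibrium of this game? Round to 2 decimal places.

Firm 2 with cost c maximizes (100 − (1/2)(q₁+q₂) − c)·q₂, giving q₂(c) = (100 − c − (1/2)q₁).
E[c₂] = 0.625·15 + 0.375·19 = 16.5
Firm 1's FOC against E[q₂] yields q₁ = (100 − 2·30 + E[c₂])/(3/2) = (100 − 60 + 16.5)/(3/2) = 37.6667.

37.67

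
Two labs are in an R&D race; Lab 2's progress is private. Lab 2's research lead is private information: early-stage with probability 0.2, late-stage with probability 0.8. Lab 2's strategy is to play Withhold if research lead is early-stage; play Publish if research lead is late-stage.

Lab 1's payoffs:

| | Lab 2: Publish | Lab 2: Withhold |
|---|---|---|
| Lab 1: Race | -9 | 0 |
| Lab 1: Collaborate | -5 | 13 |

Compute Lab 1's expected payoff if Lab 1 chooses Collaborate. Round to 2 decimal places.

-1.40

E[Collaborate] = 0.2·13 + 0.8·(-5) = 2.6 + (-4) = -1.4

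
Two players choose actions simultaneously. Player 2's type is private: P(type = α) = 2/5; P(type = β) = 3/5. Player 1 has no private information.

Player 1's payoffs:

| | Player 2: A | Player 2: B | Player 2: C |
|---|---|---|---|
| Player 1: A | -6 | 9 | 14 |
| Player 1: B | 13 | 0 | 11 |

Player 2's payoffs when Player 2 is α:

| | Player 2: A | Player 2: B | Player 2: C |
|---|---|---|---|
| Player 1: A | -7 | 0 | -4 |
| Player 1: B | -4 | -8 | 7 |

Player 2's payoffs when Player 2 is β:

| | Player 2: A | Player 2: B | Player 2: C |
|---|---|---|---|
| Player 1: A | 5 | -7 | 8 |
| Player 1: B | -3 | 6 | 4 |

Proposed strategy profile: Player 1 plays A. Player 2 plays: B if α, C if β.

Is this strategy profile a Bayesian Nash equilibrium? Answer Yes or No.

Player 1 plays A: E[A] = 2/5·(9) + 3/5·(14) = 12; E[B] = 33/5. Best-responding. ✓
Player 2 (type α), facing A: A gives -7, B gives 0, C gives -4. Proposed B is best. ✓
Player 2 (type β), facing A: A gives 5, B gives -7, C gives 8. Proposed C is best. ✓

Yes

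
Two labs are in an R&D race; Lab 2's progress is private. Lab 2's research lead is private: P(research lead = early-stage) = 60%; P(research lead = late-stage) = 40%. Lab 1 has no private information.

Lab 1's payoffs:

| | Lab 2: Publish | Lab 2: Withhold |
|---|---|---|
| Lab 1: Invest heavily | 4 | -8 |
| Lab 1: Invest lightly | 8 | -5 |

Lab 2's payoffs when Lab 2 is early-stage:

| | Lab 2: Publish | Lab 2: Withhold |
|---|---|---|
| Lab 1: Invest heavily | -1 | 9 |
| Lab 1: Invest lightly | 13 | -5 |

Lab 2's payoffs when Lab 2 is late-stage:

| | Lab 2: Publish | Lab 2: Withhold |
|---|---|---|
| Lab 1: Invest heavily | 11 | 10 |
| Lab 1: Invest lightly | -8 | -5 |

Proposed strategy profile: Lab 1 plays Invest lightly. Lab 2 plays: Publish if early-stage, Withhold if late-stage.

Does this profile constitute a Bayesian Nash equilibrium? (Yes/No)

Yes

Lab 1 plays Invest lightly: E[Invest lightly] = 0.6·(8) + 0.4·(-5) = 2.8; E[Invest heavily] = -0.8. Best-responding. ✓
Lab 2 (research lead early-stage), facing Invest lightly: Publish gives 13, Withhold gives -5. Proposed Publish is best. ✓
Lab 2 (research lead late-stage), facing Invest lightly: Publish gives -8, Withhold gives -5. Proposed Withhold is best. ✓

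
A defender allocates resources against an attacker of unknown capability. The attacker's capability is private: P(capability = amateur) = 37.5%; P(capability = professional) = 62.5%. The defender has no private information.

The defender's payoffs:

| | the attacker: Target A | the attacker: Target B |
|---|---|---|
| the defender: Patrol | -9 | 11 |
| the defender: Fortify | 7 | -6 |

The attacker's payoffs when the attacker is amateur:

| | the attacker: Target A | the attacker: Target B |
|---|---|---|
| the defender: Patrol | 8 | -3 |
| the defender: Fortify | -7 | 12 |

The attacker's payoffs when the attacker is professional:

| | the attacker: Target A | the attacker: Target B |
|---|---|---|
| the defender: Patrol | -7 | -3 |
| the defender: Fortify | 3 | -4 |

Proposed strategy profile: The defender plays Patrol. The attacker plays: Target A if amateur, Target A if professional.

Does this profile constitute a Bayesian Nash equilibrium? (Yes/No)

No

The defender plays Patrol: E[Patrol] = 0.375·(-9) + 0.625·(-9) = -9; E[Fortify] = 7. Not best-responding. ✗
The attacker (capability amateur), facing Patrol: Target A gives 8, Target B gives -3. Proposed Target A is best. ✓
The attacker (capability professional), facing Patrol: Target A gives -7, Target B gives -3. Proposed Target A is not best — profitable deviation exists. ✗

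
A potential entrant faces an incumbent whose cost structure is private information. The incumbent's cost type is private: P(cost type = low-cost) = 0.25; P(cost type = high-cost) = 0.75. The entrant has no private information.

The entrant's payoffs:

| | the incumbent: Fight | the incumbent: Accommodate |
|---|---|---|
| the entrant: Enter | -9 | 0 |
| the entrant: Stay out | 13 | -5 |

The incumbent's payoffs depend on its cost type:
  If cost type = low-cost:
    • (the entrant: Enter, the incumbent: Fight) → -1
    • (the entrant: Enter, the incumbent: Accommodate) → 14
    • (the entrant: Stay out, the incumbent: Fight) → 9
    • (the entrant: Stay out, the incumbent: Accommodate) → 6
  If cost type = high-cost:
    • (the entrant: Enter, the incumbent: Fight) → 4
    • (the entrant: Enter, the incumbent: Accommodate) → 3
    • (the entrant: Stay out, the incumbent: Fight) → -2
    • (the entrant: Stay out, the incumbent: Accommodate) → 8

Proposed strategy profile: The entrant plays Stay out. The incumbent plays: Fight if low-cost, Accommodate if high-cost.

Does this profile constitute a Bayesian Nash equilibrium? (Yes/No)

The entrant plays Stay out: E[Stay out] = 0.25·(13) + 0.75·(-5) = -0.5; E[Enter] = -2.25. Best-responding. ✓
The incumbent (cost type low-cost), facing Stay out: Fight gives 9, Accommodate gives 6. Proposed Fight is best. ✓
The incumbent (cost type high-cost), facing Stay out: Fight gives -2, Accommodate gives 8. Proposed Accommodate is best. ✓

Yes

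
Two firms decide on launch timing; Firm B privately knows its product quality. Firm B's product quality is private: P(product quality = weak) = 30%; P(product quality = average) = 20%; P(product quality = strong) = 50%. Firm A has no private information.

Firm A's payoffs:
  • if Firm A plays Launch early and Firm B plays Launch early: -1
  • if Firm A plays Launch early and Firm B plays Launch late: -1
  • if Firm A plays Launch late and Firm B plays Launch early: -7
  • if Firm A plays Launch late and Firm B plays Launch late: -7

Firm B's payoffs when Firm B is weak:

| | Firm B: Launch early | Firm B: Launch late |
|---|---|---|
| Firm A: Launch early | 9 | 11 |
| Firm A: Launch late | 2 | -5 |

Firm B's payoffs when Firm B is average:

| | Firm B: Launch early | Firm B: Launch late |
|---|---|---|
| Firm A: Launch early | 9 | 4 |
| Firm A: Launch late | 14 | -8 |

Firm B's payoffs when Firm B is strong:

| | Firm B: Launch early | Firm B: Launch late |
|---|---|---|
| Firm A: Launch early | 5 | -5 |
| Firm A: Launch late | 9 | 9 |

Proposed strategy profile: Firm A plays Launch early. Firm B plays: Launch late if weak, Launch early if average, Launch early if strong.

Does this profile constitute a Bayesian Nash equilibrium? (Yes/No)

Firm A plays Launch early: E[Launch early] = 0.3·(-1) + 0.2·(-1) + 0.5·(-1) = -1; E[Launch late] = -7. Best-responding. ✓
Firm B (product quality weak), facing Launch early: Launch early gives 9, Launch late gives 11. Proposed Launch late is best. ✓
Firm B (product quality average), facing Launch early: Launch early gives 9, Launch late gives 4. Proposed Launch early is best. ✓
Firm B (product quality strong), facing Launch early: Launch early gives 5, Launch late gives -5. Proposed Launch early is best. ✓

Yes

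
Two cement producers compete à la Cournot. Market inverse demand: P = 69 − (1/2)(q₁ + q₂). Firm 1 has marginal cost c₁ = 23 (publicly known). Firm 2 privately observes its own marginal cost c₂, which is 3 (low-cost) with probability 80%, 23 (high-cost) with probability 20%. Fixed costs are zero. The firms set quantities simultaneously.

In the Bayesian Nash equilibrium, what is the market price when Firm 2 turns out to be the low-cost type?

Type-c best response for Firm 2: q₂(c) = (69 − c) − q₁/2.
Firm 1 maximizes expected profit; its first-order condition is 69 − q₁ − (1/2)E[q₂] − 23 = 0.
Substituting E[q₂] and solving: E[c₂] = 7, so q₁ = (69 − 2·23 + 7)/(3/2) = 20.
q₂(low-cost) = 56, so P = 69 − (1/2)·(20 + 56) = 31.

31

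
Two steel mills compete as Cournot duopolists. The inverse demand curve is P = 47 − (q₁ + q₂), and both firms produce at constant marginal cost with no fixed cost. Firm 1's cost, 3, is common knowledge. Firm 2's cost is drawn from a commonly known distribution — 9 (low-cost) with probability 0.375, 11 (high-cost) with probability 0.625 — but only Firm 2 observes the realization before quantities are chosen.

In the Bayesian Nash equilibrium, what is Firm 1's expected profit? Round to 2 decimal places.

291.84

Type-c best response for Firm 2: q₂(c) = (47 − c)/2 − q₁/2.
Firm 1 maximizes expected profit; its first-order condition is 47 − 2q₁ − E[q₂] − 3 = 0.
Substituting E[q₂] and solving: E[c₂] = 10.25, so q₁ = (47 − 2·3 + 10.25)/3 = 17.0833.
E[P] = 47 − (q₁ + E[q₂]) = 20.0833; Firm 1's expected profit = (E[P] − 3)·q₁ = (20.0833 − 3)·17.0833 = 291.84.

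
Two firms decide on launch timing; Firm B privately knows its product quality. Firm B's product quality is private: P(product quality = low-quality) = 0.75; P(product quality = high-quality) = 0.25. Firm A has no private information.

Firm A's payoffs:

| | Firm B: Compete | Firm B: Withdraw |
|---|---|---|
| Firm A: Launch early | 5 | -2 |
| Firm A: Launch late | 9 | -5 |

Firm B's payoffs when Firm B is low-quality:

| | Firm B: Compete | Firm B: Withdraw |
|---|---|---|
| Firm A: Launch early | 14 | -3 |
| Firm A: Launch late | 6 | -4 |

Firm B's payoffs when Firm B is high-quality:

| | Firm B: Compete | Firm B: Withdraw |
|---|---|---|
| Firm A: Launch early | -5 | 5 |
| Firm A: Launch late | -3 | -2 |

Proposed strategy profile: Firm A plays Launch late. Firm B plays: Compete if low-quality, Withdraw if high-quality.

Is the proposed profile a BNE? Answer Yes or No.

Firm A plays Launch late: E[Launch late] = 0.75·(9) + 0.25·(-5) = 5.5; E[Launch early] = 3.25. Best-responding. ✓
Firm B (product quality low-quality), facing Launch late: Compete gives 6, Withdraw gives -4. Proposed Compete is best. ✓
Firm B (product quality high-quality), facing Launch late: Compete gives -3, Withdraw gives -2. Proposed Withdraw is best. ✓

Yes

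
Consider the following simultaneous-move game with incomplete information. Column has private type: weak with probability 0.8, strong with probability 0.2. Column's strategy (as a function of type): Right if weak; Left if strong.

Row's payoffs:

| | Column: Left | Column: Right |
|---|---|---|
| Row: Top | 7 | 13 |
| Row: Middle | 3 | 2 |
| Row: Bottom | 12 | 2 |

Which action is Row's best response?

Top

E[Top] = 0.8·(13) + 0.2·(7) = 11.8
E[Middle] = 0.8·(2) + 0.2·(3) = 2.2
E[Bottom] = 0.8·(2) + 0.2·(12) = 4
Best response: Top (11.8 is the largest).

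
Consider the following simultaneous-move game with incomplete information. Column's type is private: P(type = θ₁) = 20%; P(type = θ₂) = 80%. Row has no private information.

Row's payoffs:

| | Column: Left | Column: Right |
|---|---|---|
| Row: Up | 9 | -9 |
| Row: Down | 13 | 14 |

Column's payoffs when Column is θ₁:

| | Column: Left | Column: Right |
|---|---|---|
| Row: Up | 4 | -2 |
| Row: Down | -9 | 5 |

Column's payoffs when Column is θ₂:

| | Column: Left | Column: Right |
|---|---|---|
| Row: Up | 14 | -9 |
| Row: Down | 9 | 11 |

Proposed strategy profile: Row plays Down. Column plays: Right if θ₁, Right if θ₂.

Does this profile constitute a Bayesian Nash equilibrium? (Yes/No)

Yes

Row plays Down: E[Down] = 0.2·(14) + 0.8·(14) = 14; E[Up] = -9. Best-responding. ✓
Column (type θ₁), facing Down: Left gives -9, Right gives 5. Proposed Right is best. ✓
Column (type θ₂), facing Down: Left gives 9, Right gives 11. Proposed Right is best. ✓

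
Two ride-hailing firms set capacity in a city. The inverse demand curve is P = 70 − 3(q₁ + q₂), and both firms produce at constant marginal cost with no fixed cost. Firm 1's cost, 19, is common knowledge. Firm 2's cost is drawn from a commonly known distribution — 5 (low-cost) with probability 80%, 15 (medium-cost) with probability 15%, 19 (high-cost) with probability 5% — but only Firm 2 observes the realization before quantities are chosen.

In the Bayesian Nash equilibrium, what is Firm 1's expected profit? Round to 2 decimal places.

Firm 2 with cost c maximizes (70 − 3(q₁+q₂) − c)·q₂, giving q₂(c) = (70 − c − 3q₁)/6.
E[c₂] = 0.8·5 + 0.15·15 + 0.05·19 = 7.2
Firm 1's FOC against E[q₂] yields q₁ = (70 − 2·19 + E[c₂])/9 = (70 − 38 + 7.2)/9 = 4.35556.
E[P] = 70 − 3·(q₁ + E[q₂]) = 32.0667; Firm 1's expected profit = (E[P] − 19)·q₁ = (32.0667 − 19)·4.35556 = 56.9126.

56.91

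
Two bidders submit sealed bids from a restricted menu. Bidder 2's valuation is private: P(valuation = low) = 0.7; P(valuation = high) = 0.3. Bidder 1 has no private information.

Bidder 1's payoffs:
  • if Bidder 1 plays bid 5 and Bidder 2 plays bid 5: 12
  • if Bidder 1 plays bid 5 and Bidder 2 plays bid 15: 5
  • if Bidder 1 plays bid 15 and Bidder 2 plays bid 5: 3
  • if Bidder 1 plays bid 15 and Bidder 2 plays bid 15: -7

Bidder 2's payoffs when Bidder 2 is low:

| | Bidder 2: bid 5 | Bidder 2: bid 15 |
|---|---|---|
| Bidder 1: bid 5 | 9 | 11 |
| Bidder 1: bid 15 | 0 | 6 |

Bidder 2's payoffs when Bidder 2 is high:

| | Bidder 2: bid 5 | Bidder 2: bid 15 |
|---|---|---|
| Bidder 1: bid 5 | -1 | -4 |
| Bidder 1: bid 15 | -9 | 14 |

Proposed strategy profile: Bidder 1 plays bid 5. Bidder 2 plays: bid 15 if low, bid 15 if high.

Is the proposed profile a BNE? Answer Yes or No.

A profile is a BNE iff every type of every player is best-responding given beliefs about the other side.
Bidder 1 plays bid 5: E[bid 5] = 0.7·(5) + 0.3·(5) = 5; E[bid 15] = -7. Best-responding. ✓
Bidder 2 (valuation low), facing bid 5: bid 5 gives 9, bid 15 gives 11. Proposed bid 15 is best. ✓
Bidder 2 (valuation high), facing bid 5: bid 5 gives -1, bid 15 gives -4. Proposed bid 15 is not best — profitable deviation exists. ✗

No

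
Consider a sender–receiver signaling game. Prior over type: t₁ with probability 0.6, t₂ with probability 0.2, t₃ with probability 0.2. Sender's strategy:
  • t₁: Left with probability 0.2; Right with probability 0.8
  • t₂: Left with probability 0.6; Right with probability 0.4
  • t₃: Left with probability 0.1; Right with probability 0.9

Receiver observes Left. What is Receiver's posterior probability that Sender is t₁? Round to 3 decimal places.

P(Left) = 0.6·0.2 + 0.2·0.6 + 0.2·0.1 = 0.26
P(t₁ | Left) = (0.6·0.2) / 0.26 = 0.12 / 0.26 = 0.461538

0.462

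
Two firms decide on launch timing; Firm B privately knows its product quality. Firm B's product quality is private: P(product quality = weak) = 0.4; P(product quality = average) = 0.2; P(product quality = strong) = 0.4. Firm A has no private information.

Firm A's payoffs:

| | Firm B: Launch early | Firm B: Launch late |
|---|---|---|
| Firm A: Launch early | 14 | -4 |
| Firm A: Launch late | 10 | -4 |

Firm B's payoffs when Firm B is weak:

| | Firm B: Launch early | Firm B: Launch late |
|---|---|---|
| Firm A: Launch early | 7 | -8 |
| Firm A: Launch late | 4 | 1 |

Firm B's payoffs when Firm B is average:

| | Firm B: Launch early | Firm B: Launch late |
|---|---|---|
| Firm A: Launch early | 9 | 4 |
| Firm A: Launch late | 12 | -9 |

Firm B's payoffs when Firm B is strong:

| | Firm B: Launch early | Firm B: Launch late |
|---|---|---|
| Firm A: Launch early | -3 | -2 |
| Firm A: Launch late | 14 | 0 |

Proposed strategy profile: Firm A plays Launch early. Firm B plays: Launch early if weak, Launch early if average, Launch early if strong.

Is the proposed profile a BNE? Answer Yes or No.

No

Firm A plays Launch early: E[Launch early] = 0.4·(14) + 0.2·(14) + 0.4·(14) = 14; E[Launch late] = 10. Best-responding. ✓
Firm B (product quality weak), facing Launch early: Launch early gives 7, Launch late gives -8. Proposed Launch early is best. ✓
Firm B (product quality average), facing Launch early: Launch early gives 9, Launch late gives 4. Proposed Launch early is best. ✓
Firm B (product quality strong), facing Launch early: Launch early gives -3, Launch late gives -2. Proposed Launch early is not best — profitable deviation exists. ✗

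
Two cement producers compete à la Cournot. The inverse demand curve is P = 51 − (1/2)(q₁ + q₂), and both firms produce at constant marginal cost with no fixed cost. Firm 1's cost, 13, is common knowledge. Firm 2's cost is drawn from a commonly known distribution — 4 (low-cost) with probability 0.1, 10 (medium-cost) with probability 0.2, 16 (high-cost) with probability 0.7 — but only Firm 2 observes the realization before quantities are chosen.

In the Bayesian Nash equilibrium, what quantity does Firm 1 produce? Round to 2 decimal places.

25.73

Type-c best response for Firm 2: q₂(c) = (51 − c) − q₁/2.
Firm 1 maximizes expected profit; its first-order condition is 51 − q₁ − (1/2)E[q₂] − 13 = 0.
Substituting E[q₂] and solving: E[c₂] = 13.6, so q₁ = (51 − 2·13 + 13.6)/(3/2) = 25.7333.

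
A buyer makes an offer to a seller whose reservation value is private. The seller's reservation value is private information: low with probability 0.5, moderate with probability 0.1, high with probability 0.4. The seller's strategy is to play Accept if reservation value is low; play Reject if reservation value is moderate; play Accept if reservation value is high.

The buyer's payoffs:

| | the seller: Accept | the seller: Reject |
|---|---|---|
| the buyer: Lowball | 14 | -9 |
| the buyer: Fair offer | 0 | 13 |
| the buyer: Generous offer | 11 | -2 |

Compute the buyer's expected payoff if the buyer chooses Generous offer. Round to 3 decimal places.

E[Generous offer] = 0.5·11 + 0.1·(-2) + 0.4·11 = 5.5 + (-0.2) + 4.4 = 9.7

9.700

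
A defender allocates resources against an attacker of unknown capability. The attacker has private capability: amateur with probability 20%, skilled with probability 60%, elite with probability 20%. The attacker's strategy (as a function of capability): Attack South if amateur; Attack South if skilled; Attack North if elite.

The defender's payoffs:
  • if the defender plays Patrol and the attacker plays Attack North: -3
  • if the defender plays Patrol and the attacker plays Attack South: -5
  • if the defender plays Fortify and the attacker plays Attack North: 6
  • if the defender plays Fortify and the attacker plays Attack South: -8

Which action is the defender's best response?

E[Patrol] = 0.2·(-5) + 0.6·(-5) + 0.2·(-3) = -4.6
E[Fortify] = 0.2·(-8) + 0.6·(-8) + 0.2·(6) = -5.2
Best response: Patrol (-4.6 is the largest).

Patrol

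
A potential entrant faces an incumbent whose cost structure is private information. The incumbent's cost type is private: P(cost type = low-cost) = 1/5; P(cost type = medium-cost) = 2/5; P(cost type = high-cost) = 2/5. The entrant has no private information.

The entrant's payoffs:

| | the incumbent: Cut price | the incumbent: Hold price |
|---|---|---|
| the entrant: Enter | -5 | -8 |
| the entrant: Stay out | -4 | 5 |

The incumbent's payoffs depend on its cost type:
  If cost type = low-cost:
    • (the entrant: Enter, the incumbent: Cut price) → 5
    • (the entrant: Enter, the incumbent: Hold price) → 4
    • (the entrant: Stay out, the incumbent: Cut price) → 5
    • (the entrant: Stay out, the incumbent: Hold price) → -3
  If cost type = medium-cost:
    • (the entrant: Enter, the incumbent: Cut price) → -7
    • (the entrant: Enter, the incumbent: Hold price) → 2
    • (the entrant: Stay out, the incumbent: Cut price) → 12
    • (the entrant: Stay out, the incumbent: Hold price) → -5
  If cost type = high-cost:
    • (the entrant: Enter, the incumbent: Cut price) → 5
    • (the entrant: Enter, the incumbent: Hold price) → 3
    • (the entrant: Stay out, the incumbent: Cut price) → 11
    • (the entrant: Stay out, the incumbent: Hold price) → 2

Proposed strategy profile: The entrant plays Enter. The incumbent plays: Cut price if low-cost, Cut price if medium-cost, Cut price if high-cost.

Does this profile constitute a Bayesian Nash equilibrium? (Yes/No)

A profile is a BNE iff every type of every player is best-responding given beliefs about the other side.
The entrant plays Enter: E[Enter] = 1/5·(-5) + 2/5·(-5) + 2/5·(-5) = -5; E[Stay out] = -4. Not best-responding. ✗
The incumbent (cost type low-cost), facing Enter: Cut price gives 5, Hold price gives 4. Proposed Cut price is best. ✓
The incumbent (cost type medium-cost), facing Enter: Cut price gives -7, Hold price gives 2. Proposed Cut price is not best — profitable deviation exists. ✗
The incumbent (cost type high-cost), facing Enter: Cut price gives 5, Hold price gives 3. Proposed Cut price is best. ✓

No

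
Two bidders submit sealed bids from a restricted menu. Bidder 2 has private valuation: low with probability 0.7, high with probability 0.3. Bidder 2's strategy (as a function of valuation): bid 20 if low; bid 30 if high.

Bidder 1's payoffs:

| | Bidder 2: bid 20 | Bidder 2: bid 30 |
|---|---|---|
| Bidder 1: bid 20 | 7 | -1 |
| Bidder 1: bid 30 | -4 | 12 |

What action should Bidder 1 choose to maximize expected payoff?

bid 20

E[bid 20] = 0.7·(7) + 0.3·(-1) = 4.6
E[bid 30] = 0.7·(-4) + 0.3·(12) = 0.8
Best response: bid 20 (4.6 is the largest).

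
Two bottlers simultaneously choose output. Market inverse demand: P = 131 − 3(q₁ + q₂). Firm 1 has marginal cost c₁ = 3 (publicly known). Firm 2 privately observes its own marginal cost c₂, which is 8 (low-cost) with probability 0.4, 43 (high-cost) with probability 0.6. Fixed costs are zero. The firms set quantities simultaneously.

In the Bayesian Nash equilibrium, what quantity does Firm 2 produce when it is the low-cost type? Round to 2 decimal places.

Type-c best response for Firm 2: q₂(c) = (131 − c)/6 − q₁/2.
Firm 1 maximizes expected profit; its first-order condition is 131 − 6q₁ − 3E[q₂] − 3 = 0.
Substituting E[q₂] and solving: E[c₂] = 29, so q₁ = (131 − 2·3 + 29)/9 = 17.1111.
q₂(low-cost) = (131 − 8 − 3·17.1111)/6 = 11.9444.

11.94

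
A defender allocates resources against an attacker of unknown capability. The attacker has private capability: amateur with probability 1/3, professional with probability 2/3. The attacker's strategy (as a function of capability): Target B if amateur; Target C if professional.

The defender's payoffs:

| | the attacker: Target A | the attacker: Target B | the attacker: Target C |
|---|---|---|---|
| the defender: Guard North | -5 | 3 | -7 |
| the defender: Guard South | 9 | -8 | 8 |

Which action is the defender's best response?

Guard South

Compute the defender's expected payoff for each action, taking the expectation over the attacker's type.
E[Guard North] = 1/3·(3) + 2/3·(-7) = -11/3
E[Guard South] = 1/3·(-8) + 2/3·(8) = 8/3
Best response: Guard South (8/3 is the largest).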